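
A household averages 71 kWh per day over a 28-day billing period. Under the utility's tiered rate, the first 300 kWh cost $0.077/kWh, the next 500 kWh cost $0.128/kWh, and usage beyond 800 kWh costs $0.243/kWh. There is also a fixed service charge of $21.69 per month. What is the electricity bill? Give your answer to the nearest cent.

$397.47

Usage = 71 kWh/day × 28 days = 1988 kWh
First 300 kWh × $0.077 = $23.10
Next 500 kWh × $0.128 = $64.00
Remaining 1188 kWh × $0.243 = $288.68
Energy charge = $375.78; + service $21.69 = $397.47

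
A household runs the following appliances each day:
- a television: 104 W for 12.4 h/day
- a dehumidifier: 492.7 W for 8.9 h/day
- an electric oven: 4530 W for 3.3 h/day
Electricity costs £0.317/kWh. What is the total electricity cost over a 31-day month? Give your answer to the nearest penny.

television: 104 W × 12.4 h × 31 d = 39,978 Wh = 39.98 kWh
dehumidifier: 492.7 W × 8.9 h × 31 d = 135,936 Wh = 135.9 kWh
electric oven: 4530 W × 3.3 h × 31 d = 463,419 Wh = 463.4 kWh
Total energy = 39.98 + 135.9 + 463.4 = 639.3 kWh
Cost = 639.3 kWh × £0.317 = £202.67

£202.67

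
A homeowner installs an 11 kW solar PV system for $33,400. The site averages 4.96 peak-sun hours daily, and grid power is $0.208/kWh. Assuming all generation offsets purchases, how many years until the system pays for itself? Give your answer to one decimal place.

8.1 years

Daily generation = 11 kW × 4.96 h = 54.56 kWh
Annual generation = 54.56 × 365 = 19914 kWh
Annual savings = 19914 × $0.208 = $4,142.20
Payback = $33,400 / $4,142.20 = 8.06 years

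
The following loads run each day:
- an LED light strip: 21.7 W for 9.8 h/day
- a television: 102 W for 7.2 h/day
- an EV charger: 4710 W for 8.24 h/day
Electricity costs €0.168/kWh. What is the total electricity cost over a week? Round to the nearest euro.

LED light strip: 21.7 W × 9.8 h × 7 d = 1,489 Wh = 1.489 kWh
television: 102 W × 7.2 h × 7 d = 5,141 Wh = 5.141 kWh
EV charger: 4710 W × 8.24 h × 7 d = 271,673 Wh = 271.7 kWh
Total energy = 1.489 + 5.141 + 271.7 = 278.3 kWh
Cost = 278.3 kWh × €0.168 = €46.75 ≈ €47

€47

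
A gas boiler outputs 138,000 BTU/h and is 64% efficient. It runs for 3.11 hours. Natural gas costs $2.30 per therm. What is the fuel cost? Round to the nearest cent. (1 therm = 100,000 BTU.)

$15.42

Heat delivered = 138,000 BTU/h × 3.11 h = 429,180 BTU
Gas input = 429,180 / 0.64 = 670,594 BTU
= 670,594 / 100,000 = 6.706 therm
Cost = 6.706 × $2.30/therm = $15.42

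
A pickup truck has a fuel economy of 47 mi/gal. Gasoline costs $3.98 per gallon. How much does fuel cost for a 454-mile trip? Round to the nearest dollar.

$38

Fuel = 454 mi / 47 mpg = 9.66 gal
Cost = 9.66 gal × $3.98/gal = $38.45 ≈ $38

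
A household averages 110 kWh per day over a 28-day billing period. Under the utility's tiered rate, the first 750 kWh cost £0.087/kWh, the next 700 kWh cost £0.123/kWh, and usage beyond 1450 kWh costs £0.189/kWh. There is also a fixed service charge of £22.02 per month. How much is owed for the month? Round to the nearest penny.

Usage = 110 kWh/day × 28 days = 3080 kWh
First 750 kWh × £0.087 = £65.25
Next 700 kWh × £0.123 = £86.10
Remaining 1630 kWh × £0.189 = £308.07
Energy charge = £459.42; + service £22.02 = £481.44

£481.44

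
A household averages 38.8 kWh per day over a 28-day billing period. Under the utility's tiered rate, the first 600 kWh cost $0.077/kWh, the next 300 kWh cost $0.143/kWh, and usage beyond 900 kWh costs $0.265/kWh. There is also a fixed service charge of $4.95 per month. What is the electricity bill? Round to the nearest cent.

$143.45

Usage = 38.8 kWh/day × 28 days = 1086.4 kWh
First 600 kWh × $0.077 = $46.20
Next 300 kWh × $0.143 = $42.90
Remaining 186.4 kWh × $0.265 = $49.40
Energy charge = $138.50; + service $4.95 = $143.45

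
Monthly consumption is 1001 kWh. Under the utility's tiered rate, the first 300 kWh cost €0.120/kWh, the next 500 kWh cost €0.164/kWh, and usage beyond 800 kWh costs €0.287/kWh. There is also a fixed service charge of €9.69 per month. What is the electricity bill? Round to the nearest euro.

First 300 kWh × €0.120 = €36.00
Next 500 kWh × €0.164 = €82.00
Remaining 201 kWh × €0.287 = €57.69
Energy charge = €175.69; + service €9.69 = €185.38 ≈ €185

€185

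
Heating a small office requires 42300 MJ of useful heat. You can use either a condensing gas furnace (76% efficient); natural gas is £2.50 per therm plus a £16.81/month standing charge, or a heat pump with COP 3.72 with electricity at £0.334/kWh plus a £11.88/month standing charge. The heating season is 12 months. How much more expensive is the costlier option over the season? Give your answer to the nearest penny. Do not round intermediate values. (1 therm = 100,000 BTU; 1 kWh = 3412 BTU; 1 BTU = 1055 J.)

£322.99

Heat load = 42300 MJ = 42,300,000,000 J / 1055 = 40,094,787 BTU
Gas: input = 40,094,787 / 0.76 = 52,756,298 BTU = 527.6 therm → 527.6 × £2.50 = £1,318.91; + 12 × £16.81 standing = £1,520.63
Heat pump: 40,094,787 BTU / 3412 = 11,750 kWh heat; / 3.72 = 3,159 kWh in → × £0.334 = £1,055.07; + 12 × £11.88 standing = £1,197.63
Difference = |£1,520.63 − £1,197.63| = £322.99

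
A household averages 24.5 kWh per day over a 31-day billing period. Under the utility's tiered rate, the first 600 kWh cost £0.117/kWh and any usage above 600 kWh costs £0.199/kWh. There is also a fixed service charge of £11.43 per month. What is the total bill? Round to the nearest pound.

Usage = 24.5 kWh/day × 31 days = 759.5 kWh
First 600 kWh × £0.117 = £70.20
Remaining 159.5 kWh × £0.199 = £31.74
Energy charge = £101.94; + service £11.43 = £113.37 ≈ £113

£113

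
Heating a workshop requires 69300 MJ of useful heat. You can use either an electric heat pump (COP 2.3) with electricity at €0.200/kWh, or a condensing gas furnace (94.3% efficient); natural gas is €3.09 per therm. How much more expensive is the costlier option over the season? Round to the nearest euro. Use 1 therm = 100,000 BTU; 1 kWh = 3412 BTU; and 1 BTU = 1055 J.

Heat load = 69300 MJ = 69,300,000,000 J / 1055 = 65,687,204 BTU
Gas: input = 65,687,204 / 0.943 = 69,657,692 BTU = 696.6 therm → 696.6 × €3.09 = €2,152.42
Heat pump: 65,687,204 BTU / 3412 = 19,250 kWh heat; / 2.3 = 8,370 kWh in → × €0.200 = €1,674.07
Difference = |€2,152.42 − €1,674.07| = €478.35 ≈ €478

€478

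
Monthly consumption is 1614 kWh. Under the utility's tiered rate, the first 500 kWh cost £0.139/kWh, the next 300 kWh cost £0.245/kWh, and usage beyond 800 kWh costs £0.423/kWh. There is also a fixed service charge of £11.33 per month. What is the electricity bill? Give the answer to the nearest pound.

First 500 kWh × £0.139 = £69.50
Next 300 kWh × £0.245 = £73.50
Remaining 814 kWh × £0.423 = £344.32
Energy charge = £487.32; + service £11.33 = £498.65 ≈ £499

£499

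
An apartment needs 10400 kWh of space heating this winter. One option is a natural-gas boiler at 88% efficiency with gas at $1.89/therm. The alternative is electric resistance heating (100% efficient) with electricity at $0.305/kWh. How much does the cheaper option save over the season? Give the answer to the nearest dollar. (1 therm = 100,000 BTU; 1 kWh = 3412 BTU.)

Heat load = 10400 kWh × 3412 = 35,484,800 BTU
Gas: input = 35,484,800 / 0.88 = 40,323,636 BTU = 403.2 therm → 403.2 × $1.89 = $762.12
Electric: 35,484,800 BTU / 3412 = 10,400 kWh → × $0.305 = $3,172.00
Difference = |$762.12 − $3,172.00| = $2,409.88 ≈ $2410

$2410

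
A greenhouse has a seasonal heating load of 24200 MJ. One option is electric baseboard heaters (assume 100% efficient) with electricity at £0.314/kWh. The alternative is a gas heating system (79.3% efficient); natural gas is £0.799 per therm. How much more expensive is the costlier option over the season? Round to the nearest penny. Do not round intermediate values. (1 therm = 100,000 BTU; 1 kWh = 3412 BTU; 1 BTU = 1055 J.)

Heat load = 24200 MJ = 24,200,000,000 J / 1055 = 22,938,389 BTU
Gas: input = 22,938,389 / 0.793 = 28,926,089 BTU = 289.3 therm → 289.3 × £0.799 = £231.12
Electric: 22,938,389 BTU / 3412 = 6,723 kWh → × £0.314 = £2,110.98
Difference = |£231.12 − £2,110.98| = £1,879.86

£1879.86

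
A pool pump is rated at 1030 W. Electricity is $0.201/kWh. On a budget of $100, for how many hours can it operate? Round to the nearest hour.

483 h

Energy budget = $100 / $0.201 per kWh = 497.5 kWh = 497,512 Wh
Runtime = 497,512 Wh / 1030 W = 483 h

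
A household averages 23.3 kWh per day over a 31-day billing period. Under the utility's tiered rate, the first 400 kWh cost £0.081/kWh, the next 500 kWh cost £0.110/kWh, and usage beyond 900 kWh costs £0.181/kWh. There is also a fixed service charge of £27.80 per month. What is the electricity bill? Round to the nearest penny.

£95.65

Usage = 23.3 kWh/day × 31 days = 722.3 kWh
First 400 kWh × £0.081 = £32.40
Next 322.3 kWh × £0.110 = £35.45
Remaining tier: 0 kWh (not reached)
Energy charge = £67.85; + service £27.80 = £95.65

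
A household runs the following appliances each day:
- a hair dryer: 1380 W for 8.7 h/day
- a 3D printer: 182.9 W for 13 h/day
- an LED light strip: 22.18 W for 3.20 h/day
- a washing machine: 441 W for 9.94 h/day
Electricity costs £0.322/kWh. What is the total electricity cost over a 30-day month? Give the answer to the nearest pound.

£182

hair dryer: 1380 W × 8.7 h × 30 d = 360,180 Wh = 360.2 kWh
3D printer: 182.9 W × 13 h × 30 d = 71,331 Wh = 71.33 kWh
LED light strip: 22.18 W × 3.20 h × 30 d = 2,129 Wh = 2.129 kWh
washing machine: 441 W × 9.94 h × 30 d = 131,506 Wh = 131.5 kWh
Total energy = 360.2 + 71.33 + 2.129 + 131.5 = 565.1 kWh
Cost = 565.1 kWh × £0.322 = £181.98 ≈ £182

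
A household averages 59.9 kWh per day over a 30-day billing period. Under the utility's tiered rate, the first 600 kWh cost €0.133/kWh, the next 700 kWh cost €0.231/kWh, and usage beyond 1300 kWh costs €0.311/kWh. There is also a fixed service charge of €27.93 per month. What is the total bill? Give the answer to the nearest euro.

Usage = 59.9 kWh/day × 30 days = 1797 kWh
First 600 kWh × €0.133 = €79.80
Next 700 kWh × €0.231 = €161.70
Remaining 497 kWh × €0.311 = €154.57
Energy charge = €396.07; + service €27.93 = €424.00

€424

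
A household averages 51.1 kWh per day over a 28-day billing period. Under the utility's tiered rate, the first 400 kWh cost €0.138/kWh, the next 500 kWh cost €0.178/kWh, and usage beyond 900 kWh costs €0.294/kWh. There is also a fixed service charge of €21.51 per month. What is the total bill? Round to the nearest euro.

€322

Usage = 51.1 kWh/day × 28 days = 1430.8 kWh
First 400 kWh × €0.138 = €55.20
Next 500 kWh × €0.178 = €89.00
Remaining 530.8 kWh × €0.294 = €156.06
Energy charge = €300.26; + service €21.51 = €321.77 ≈ €322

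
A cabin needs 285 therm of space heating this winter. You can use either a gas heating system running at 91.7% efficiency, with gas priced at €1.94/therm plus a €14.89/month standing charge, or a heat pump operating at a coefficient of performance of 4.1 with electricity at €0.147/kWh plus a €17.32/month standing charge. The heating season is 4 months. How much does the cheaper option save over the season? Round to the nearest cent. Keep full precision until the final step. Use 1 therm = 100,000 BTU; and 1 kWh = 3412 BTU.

Heat load = 285 therm × 100,000 = 28,500,000 BTU
Gas: input = 28,500,000 / 0.917 = 31,079,607 BTU = 310.8 therm → 310.8 × €1.94 = €602.94; + 4 × €14.89 standing = €662.50
Heat pump: 28,500,000 BTU / 3412 = 8,353 kWh heat; / 4.1 = 2,037 kWh in → × €0.147 = €299.48; + 4 × €17.32 standing = €368.76
Difference = |€662.50 − €368.76| = €293.74

€293.74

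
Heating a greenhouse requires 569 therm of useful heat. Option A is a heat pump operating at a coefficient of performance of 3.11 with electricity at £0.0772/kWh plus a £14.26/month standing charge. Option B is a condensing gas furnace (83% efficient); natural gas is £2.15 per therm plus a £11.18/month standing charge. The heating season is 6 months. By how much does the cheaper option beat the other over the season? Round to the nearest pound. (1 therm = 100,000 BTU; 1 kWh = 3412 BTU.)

Heat load = 569 therm × 100,000 = 56,900,000 BTU
Gas: input = 56,900,000 / 0.83 = 68,554,217 BTU = 685.5 therm → 685.5 × £2.15 = £1,473.92; + 6 × £11.18 standing = £1,541.00
Heat pump: 56,900,000 BTU / 3412 = 16,680 kWh heat; / 3.11 = 5,362 kWh in → × £0.0772 = £413.96; + 6 × £14.26 standing = £499.52
Difference = |£1,541.00 − £499.52| = £1,041.47 ≈ £1041

£1041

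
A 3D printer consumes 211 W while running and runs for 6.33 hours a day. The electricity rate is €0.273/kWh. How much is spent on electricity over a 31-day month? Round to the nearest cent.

€11.30

Energy = 211 W × 6.33 h/day × 31 days = 41,405 Wh = 41.4 kWh
Cost = 41.4 kWh × €0.273/kWh = €11.30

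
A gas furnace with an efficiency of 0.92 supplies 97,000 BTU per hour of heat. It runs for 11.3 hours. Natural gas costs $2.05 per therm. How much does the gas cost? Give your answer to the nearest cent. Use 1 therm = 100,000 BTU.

Heat delivered = 97,000 BTU/h × 11.3 h = 1,096,100 BTU
Gas input = 1,096,100 / 0.92 = 1,191,413 BTU
= 1,191,413 / 100,000 = 11.91 therm
Cost = 11.91 × $2.05/therm = $24.42

$24.42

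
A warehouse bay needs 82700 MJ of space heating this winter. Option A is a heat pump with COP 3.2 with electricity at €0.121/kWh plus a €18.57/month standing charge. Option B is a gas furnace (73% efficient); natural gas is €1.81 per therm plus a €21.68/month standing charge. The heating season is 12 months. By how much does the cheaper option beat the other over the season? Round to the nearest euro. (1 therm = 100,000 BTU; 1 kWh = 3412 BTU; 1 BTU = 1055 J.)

Heat load = 82700 MJ = 82,700,000,000 J / 1055 = 78,388,626 BTU
Gas: input = 78,388,626 / 0.73 = 107,381,679 BTU = 1,074 therm → 1,074 × €1.81 = €1,943.61; + 12 × €21.68 standing = €2,203.77
Heat pump: 78,388,626 BTU / 3412 = 22,970 kWh heat; / 3.2 = 7,179 kWh in → × €0.121 = €868.72; + 12 × €18.57 standing = €1,091.56
Difference = |€2,203.77 − €1,091.56| = €1,112.21 ≈ €1112

€1112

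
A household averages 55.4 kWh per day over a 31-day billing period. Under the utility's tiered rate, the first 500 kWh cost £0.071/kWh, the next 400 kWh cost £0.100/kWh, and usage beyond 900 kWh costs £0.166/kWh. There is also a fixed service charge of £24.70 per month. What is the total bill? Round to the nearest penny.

£235.89

Usage = 55.4 kWh/day × 31 days = 1717.4 kWh
First 500 kWh × £0.071 = £35.50
Next 400 kWh × £0.100 = £40.00
Remaining 817.4 kWh × £0.166 = £135.69
Energy charge = £211.19; + service £24.70 = £235.89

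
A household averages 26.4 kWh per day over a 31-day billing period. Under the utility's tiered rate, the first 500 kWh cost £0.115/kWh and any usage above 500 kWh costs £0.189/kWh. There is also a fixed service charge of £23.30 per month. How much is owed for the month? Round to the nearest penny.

£140.98

Usage = 26.4 kWh/day × 31 days = 818.4 kWh
First 500 kWh × £0.115 = £57.50
Remaining 318.4 kWh × £0.189 = £60.18
Energy charge = £117.68; + service £23.30 = £140.98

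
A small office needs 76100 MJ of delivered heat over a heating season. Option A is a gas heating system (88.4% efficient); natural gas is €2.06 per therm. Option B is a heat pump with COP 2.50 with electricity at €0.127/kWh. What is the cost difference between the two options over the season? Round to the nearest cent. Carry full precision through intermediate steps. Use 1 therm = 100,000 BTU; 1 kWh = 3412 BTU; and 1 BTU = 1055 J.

Heat load = 76100 MJ = 76,100,000,000 J / 1055 = 72,132,701 BTU
Gas: input = 72,132,701 / 0.884 = 81,598,079 BTU = 816 therm → 816 × €2.06 = €1,680.92
Heat pump: 72,132,701 BTU / 3412 = 21,140 kWh heat; / 2.50 = 8,456 kWh in → × €0.127 = €1,073.96
Difference = |€1,680.92 − €1,073.96| = €606.96

€606.96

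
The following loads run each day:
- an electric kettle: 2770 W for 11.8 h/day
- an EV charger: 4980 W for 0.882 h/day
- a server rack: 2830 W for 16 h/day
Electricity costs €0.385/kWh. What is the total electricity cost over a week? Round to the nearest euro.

€222

electric kettle: 2770 W × 11.8 h × 7 d = 228,802 Wh = 228.8 kWh
EV charger: 4980 W × 0.882 h × 7 d = 30,747 Wh = 30.75 kWh
server rack: 2830 W × 16 h × 7 d = 316,960 Wh = 317 kWh
Total energy = 228.8 + 30.75 + 317 = 576.5 kWh
Cost = 576.5 kWh × €0.385 = €221.96 ≈ €222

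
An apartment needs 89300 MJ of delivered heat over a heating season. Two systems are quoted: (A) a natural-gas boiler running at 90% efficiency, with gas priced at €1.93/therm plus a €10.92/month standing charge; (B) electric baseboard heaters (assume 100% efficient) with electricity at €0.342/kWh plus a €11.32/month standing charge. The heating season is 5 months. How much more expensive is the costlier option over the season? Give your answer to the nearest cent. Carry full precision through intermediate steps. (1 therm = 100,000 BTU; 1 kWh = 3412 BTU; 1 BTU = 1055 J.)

€6671.15

Heat load = 89300 MJ = 89,300,000,000 J / 1055 = 84,644,550 BTU
Gas: input = 84,644,550 / 0.90 = 94,049,500 BTU = 940.5 therm → 940.5 × €1.93 = €1,815.16; + 5 × €10.92 standing = €1,869.76
Electric: 84,644,550 BTU / 3412 = 24,810 kWh → × €0.342 = €8,484.30; + 5 × €11.32 standing = €8,540.90
Difference = |€1,869.76 − €8,540.90| = €6,671.15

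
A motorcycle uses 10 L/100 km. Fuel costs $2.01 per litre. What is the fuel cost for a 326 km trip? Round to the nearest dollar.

$66

Fuel = 10 L/100 km × 326 km / 100 = 32.6 L
Cost = 32.6 L × $2.01/L = $65.53 ≈ $66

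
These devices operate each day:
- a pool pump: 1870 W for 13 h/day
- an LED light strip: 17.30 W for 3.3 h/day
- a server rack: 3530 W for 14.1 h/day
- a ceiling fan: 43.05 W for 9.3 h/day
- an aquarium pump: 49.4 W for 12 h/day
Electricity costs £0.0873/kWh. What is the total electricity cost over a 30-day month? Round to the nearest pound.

pool pump: 1870 W × 13 h × 30 d = 729,300 Wh = 729.3 kWh
LED light strip: 17.30 W × 3.3 h × 30 d = 1,713 Wh = 1.713 kWh
server rack: 3530 W × 14.1 h × 30 d = 1,493,190 Wh = 1,493 kWh
ceiling fan: 43.05 W × 9.3 h × 30 d = 12,011 Wh = 12.01 kWh
aquarium pump: 49.4 W × 12 h × 30 d = 17,784 Wh = 17.78 kWh
Total energy = 729.3 + 1.713 + 1,493 + 12.01 + 17.78 = 2,254 kWh
Cost = 2,254 kWh × £0.0873 = £196.77 ≈ £197

£197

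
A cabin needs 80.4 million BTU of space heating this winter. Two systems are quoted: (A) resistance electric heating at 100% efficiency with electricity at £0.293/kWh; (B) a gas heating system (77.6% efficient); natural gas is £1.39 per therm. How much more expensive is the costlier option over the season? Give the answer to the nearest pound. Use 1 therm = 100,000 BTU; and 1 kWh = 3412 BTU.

Heat load = 80.4 × 10⁶ BTU = 80,400,000 BTU
Gas: input = 80,400,000 / 0.776 = 103,608,247 BTU = 1,036 therm → 1,036 × £1.39 = £1,440.15
Electric: 80,400,000 BTU / 3412 = 23,560 kWh → × £0.293 = £6,904.22
Difference = |£1,440.15 − £6,904.22| = £5,464.07 ≈ £5464

£5464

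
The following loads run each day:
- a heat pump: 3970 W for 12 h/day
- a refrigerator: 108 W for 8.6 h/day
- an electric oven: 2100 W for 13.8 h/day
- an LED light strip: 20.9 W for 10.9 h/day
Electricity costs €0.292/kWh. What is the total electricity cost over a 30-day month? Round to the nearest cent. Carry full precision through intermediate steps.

heat pump: 3970 W × 12 h × 30 d = 1,429,200 Wh = 1,429 kWh
refrigerator: 108 W × 8.6 h × 30 d = 27,864 Wh = 27.86 kWh
electric oven: 2100 W × 13.8 h × 30 d = 869,400 Wh = 869.4 kWh
LED light strip: 20.9 W × 10.9 h × 30 d = 6,834 Wh = 6.834 kWh
Total energy = 1,429 + 27.86 + 869.4 + 6.834 = 2,333 kWh
Cost = 2,333 kWh × €0.292 = €681.32

€681.32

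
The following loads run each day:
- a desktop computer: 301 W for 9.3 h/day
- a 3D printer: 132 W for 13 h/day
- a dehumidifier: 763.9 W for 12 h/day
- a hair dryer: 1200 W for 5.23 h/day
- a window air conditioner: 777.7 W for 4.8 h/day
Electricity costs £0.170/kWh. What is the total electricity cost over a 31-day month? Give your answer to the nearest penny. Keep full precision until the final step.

£124.85

desktop computer: 301 W × 9.3 h × 31 d = 86,778 Wh = 86.78 kWh
3D printer: 132 W × 13 h × 31 d = 53,196 Wh = 53.2 kWh
dehumidifier: 763.9 W × 12 h × 31 d = 284,171 Wh = 284.2 kWh
hair dryer: 1200 W × 5.23 h × 31 d = 194,556 Wh = 194.6 kWh
window air conditioner: 777.7 W × 4.8 h × 31 d = 115,722 Wh = 115.7 kWh
Total energy = 86.78 + 53.2 + 284.2 + 194.6 + 115.7 = 734.4 kWh
Cost = 734.4 kWh × £0.170 = £124.85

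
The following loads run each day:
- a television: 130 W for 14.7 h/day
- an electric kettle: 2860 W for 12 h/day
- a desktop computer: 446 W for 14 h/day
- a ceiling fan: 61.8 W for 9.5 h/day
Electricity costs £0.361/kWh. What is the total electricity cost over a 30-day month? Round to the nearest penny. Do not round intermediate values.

television: 130 W × 14.7 h × 30 d = 57,330 Wh = 57.33 kWh
electric kettle: 2860 W × 12 h × 30 d = 1,029,600 Wh = 1,030 kWh
desktop computer: 446 W × 14 h × 30 d = 187,320 Wh = 187.3 kWh
ceiling fan: 61.8 W × 9.5 h × 30 d = 17,613 Wh = 17.61 kWh
Total energy = 57.33 + 1,030 + 187.3 + 17.61 = 1,292 kWh
Cost = 1,292 kWh × £0.361 = £466.36

£466.36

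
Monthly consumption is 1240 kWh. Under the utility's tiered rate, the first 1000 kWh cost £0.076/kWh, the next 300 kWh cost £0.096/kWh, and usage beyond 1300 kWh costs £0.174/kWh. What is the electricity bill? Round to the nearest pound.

£99

First 1000 kWh × £0.076 = £76.00
Next 240 kWh × £0.096 = £23.04
Remaining tier: 0 kWh (not reached)
Total = £99.04 ≈ £99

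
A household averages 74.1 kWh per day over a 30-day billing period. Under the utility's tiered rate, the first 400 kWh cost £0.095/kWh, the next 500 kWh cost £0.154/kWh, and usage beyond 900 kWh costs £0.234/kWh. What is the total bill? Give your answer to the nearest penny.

£424.58

Usage = 74.1 kWh/day × 30 days = 2223 kWh
First 400 kWh × £0.095 = £38.00
Next 500 kWh × £0.154 = £77.00
Remaining 1323 kWh × £0.234 = £309.58
Total = £424.58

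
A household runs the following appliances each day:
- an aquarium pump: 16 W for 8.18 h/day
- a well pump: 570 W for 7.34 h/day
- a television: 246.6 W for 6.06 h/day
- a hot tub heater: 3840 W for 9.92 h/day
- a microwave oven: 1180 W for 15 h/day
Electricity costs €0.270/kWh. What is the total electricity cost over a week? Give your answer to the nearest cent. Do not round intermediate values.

€116.43

aquarium pump: 16 W × 8.18 h × 7 d = 916 Wh = 0.9162 kWh
well pump: 570 W × 7.34 h × 7 d = 29,287 Wh = 29.29 kWh
television: 246.6 W × 6.06 h × 7 d = 10,461 Wh = 10.46 kWh
hot tub heater: 3840 W × 9.92 h × 7 d = 266,650 Wh = 266.6 kWh
microwave oven: 1180 W × 15 h × 7 d = 123,900 Wh = 123.9 kWh
Total energy = 0.9162 + 29.29 + 10.46 + 266.6 + 123.9 = 431.2 kWh
Cost = 431.2 kWh × €0.270 = €116.43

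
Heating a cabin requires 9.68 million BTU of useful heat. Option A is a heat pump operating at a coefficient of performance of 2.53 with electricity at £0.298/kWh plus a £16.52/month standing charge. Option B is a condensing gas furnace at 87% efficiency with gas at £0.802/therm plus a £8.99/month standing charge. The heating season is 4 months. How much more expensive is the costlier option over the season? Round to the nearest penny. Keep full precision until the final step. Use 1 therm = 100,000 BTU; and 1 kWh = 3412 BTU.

Heat load = 9.68 × 10⁶ BTU = 9,680,000 BTU
Gas: input = 9,680,000 / 0.870 = 11,126,437 BTU = 111.3 therm → 111.3 × £0.802 = £89.23; + 4 × £8.99 standing = £125.19
Heat pump: 9,680,000 BTU / 3412 = 2,837 kWh heat; / 2.53 = 1,121 kWh in → × £0.298 = £334.17; + 4 × £16.52 standing = £400.25
Difference = |£125.19 − £400.25| = £275.05

£275.05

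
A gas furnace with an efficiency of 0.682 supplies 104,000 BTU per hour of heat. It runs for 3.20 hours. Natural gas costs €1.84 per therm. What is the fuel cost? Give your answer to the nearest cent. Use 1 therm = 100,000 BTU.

€8.98

Heat delivered = 104,000 BTU/h × 3.20 h = 332,800 BTU
Gas input = 332,800 / 0.682 = 487,977 BTU
= 487,977 / 100,000 = 4.88 therm
Cost = 4.88 × €1.84/therm = €8.98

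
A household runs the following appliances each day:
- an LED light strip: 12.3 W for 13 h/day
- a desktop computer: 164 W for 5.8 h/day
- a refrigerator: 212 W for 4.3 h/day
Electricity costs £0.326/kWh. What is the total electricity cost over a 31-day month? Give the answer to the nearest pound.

LED light strip: 12.3 W × 13 h × 31 d = 4,957 Wh = 4.957 kWh
desktop computer: 164 W × 5.8 h × 31 d = 29,487 Wh = 29.49 kWh
refrigerator: 212 W × 4.3 h × 31 d = 28,260 Wh = 28.26 kWh
Total energy = 4.957 + 29.49 + 28.26 = 62.7 kWh
Cost = 62.7 kWh × £0.326 = £20.44 ≈ £20

£20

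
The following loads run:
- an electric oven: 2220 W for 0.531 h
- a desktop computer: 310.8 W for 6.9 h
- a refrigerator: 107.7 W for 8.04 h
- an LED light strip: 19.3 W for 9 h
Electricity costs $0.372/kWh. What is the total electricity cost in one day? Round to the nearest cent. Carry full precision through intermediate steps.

$1.62

electric oven: 2220 W × 0.531 h = 1,179 Wh = 1.179 kWh
desktop computer: 310.8 W × 6.9 h = 2,145 Wh = 2.145 kWh
refrigerator: 107.7 W × 8.04 h = 866 Wh = 0.8659 kWh
LED light strip: 19.3 W × 9 h = 174 Wh = 0.1737 kWh
Total energy = 1.179 + 2.145 + 0.8659 + 0.1737 = 4.363 kWh
Cost = 4.363 kWh × $0.372 = $1.62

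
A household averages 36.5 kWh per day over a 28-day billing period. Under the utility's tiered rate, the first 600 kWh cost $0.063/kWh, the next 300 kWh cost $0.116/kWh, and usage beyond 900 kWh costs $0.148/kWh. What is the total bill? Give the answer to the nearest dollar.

$91

Usage = 36.5 kWh/day × 28 days = 1022 kWh
First 600 kWh × $0.063 = $37.80
Next 300 kWh × $0.116 = $34.80
Remaining 122 kWh × $0.148 = $18.06
Total = $90.66 ≈ $91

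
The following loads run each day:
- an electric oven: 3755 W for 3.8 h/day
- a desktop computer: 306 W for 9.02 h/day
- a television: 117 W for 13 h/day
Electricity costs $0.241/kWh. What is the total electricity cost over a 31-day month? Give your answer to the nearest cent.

$138.59

electric oven: 3755 W × 3.8 h × 31 d = 442,339 Wh = 442.3 kWh
desktop computer: 306 W × 9.02 h × 31 d = 85,564 Wh = 85.56 kWh
television: 117 W × 13 h × 31 d = 47,151 Wh = 47.15 kWh
Total energy = 442.3 + 85.56 + 47.15 = 575.1 kWh
Cost = 575.1 kWh × $0.241 = $138.59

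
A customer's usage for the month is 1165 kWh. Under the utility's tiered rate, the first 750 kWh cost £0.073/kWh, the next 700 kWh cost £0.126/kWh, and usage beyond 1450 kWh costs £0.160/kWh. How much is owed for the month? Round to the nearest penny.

£107.04

First 750 kWh × £0.073 = £54.75
Next 415 kWh × £0.126 = £52.29
Remaining tier: 0 kWh (not reached)
Total = £107.04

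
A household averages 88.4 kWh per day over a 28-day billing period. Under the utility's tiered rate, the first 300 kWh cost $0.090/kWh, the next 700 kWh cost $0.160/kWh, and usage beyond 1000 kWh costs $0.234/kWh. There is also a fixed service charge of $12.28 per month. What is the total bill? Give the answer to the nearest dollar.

$496

Usage = 88.4 kWh/day × 28 days = 2475.2 kWh
First 300 kWh × $0.090 = $27.00
Next 700 kWh × $0.160 = $112.00
Remaining 1475.2 kWh × $0.234 = $345.20
Energy charge = $484.20; + service $12.28 = $496.48 ≈ $496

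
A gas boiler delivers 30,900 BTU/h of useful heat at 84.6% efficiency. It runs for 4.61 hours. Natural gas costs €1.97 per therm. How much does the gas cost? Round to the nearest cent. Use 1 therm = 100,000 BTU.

Heat delivered = 30,900 BTU/h × 4.61 h = 142,449 BTU
Gas input = 142,449 / 0.846 = 168,379 BTU
= 168,379 / 100,000 = 1.684 therm
Cost = 1.684 × €1.97/therm = €3.32

€3.32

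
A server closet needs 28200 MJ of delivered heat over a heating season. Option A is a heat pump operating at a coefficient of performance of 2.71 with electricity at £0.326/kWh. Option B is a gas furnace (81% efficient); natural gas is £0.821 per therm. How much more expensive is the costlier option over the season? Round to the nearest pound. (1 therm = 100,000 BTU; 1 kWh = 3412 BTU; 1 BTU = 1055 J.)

£671

Heat load = 28200 MJ = 28,200,000,000 J / 1055 = 26,729,858 BTU
Gas: input = 26,729,858 / 0.81 = 32,999,824 BTU = 330 therm → 330 × £0.821 = £270.93
Heat pump: 26,729,858 BTU / 3412 = 7,834 kWh heat; / 2.71 = 2,891 kWh in → × £0.326 = £942.40
Difference = |£270.93 − £942.40| = £671.47 ≈ £671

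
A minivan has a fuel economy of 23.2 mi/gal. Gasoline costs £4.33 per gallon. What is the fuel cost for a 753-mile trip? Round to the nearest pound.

Fuel = 753 mi / 23.2 mpg = 32.46 gal
Cost = 32.46 gal × £4.33/gal = £140.54 ≈ £141

£141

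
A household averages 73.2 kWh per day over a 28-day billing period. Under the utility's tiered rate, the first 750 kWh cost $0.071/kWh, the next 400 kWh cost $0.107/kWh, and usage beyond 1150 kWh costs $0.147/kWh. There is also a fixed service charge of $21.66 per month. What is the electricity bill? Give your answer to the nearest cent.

$249.95

Usage = 73.2 kWh/day × 28 days = 2049.6 kWh
First 750 kWh × $0.071 = $53.25
Next 400 kWh × $0.107 = $42.80
Remaining 899.6 kWh × $0.147 = $132.24
Energy charge = $228.29; + service $21.66 = $249.95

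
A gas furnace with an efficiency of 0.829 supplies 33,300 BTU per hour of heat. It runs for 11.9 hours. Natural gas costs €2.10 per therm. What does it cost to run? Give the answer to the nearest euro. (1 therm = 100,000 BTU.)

Heat delivered = 33,300 BTU/h × 11.9 h = 396,270 BTU
Gas input = 396,270 / 0.829 = 478,010 BTU
= 478,010 / 100,000 = 4.78 therm
Cost = 4.78 × €2.10/therm = €10.04 ≈ €10

€10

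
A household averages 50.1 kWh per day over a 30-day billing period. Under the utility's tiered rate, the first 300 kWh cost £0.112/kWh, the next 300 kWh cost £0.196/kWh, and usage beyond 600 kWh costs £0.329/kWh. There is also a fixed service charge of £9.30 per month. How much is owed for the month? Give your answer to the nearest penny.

Usage = 50.1 kWh/day × 30 days = 1503 kWh
First 300 kWh × £0.112 = £33.60
Next 300 kWh × £0.196 = £58.80
Remaining 903 kWh × £0.329 = £297.09
Energy charge = £389.49; + service £9.30 = £398.79

£398.79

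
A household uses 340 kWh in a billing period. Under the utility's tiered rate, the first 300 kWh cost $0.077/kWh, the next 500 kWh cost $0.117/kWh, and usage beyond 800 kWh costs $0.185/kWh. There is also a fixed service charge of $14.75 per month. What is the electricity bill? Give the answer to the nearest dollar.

First 300 kWh × $0.077 = $23.10
Next 40 kWh × $0.117 = $4.68
Remaining tier: 0 kWh (not reached)
Energy charge = $27.78; + service $14.75 = $42.53 ≈ $43

$43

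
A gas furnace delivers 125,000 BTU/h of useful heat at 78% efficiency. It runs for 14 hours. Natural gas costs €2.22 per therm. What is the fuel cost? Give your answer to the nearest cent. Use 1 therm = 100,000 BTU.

Heat delivered = 125,000 BTU/h × 14 h = 1,750,000 BTU
Gas input = 1,750,000 / 0.780 = 2,243,590 BTU
= 2,243,590 / 100,000 = 22.44 therm
Cost = 22.44 × €2.22/therm = €49.81

€49.81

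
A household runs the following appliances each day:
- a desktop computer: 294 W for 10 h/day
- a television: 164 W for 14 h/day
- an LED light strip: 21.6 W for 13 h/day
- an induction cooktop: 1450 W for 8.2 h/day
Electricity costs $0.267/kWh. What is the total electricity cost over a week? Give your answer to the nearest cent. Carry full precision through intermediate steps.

$32.53

desktop computer: 294 W × 10 h × 7 d = 20,580 Wh = 20.58 kWh
television: 164 W × 14 h × 7 d = 16,072 Wh = 16.07 kWh
LED light strip: 21.6 W × 13 h × 7 d = 1,966 Wh = 1.966 kWh
induction cooktop: 1450 W × 8.2 h × 7 d = 83,230 Wh = 83.23 kWh
Total energy = 20.58 + 16.07 + 1.966 + 83.23 = 121.8 kWh
Cost = 121.8 kWh × $0.267 = $32.53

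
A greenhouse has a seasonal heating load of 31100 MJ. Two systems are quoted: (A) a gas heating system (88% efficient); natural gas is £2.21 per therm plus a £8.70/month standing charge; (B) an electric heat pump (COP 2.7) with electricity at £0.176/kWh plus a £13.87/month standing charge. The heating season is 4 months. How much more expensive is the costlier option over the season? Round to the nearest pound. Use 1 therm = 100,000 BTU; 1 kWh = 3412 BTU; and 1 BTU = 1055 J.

£156

Heat load = 31100 MJ = 31,100,000,000 J / 1055 = 29,478,673 BTU
Gas: input = 29,478,673 / 0.88 = 33,498,492 BTU = 335 therm → 335 × £2.21 = £740.32; + 4 × £8.70 standing = £775.12
Heat pump: 29,478,673 BTU / 3412 = 8,640 kWh heat; / 2.7 = 3,200 kWh in → × £0.176 = £563.18; + 4 × £13.87 standing = £618.66
Difference = |£775.12 − £618.66| = £156.46 ≈ £156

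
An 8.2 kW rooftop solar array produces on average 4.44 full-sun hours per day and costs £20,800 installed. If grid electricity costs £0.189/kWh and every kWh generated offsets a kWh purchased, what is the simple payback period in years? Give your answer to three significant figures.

Daily generation = 8.2 kW × 4.44 h = 36.41 kWh
Annual generation = 36.41 × 365 = 13289 kWh
Annual savings = 13289 × £0.189 = £2,511.61
Payback = £20,800 / £2,511.61 = 8.28 years

8.28 years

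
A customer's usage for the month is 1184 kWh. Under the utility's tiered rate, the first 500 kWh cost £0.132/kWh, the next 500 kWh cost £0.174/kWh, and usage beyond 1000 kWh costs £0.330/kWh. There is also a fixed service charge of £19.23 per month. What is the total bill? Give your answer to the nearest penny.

£232.95

First 500 kWh × £0.132 = £66.00
Next 500 kWh × £0.174 = £87.00
Remaining 184 kWh × £0.330 = £60.72
Energy charge = £213.72; + service £19.23 = £232.95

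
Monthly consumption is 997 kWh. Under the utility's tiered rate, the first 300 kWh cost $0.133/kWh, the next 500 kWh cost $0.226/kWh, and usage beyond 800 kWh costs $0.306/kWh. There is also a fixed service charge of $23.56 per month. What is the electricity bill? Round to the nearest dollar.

First 300 kWh × $0.133 = $39.90
Next 500 kWh × $0.226 = $113.00
Remaining 197 kWh × $0.306 = $60.28
Energy charge = $213.18; + service $23.56 = $236.74 ≈ $237

$237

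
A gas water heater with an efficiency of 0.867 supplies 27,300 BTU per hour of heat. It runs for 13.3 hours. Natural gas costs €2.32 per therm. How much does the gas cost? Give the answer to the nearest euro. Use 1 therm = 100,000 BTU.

Heat delivered = 27,300 BTU/h × 13.3 h = 363,090 BTU
Gas input = 363,090 / 0.867 = 418,789 BTU
= 418,789 / 100,000 = 4.188 therm
Cost = 4.188 × €2.32/therm = €9.72 ≈ €10

€10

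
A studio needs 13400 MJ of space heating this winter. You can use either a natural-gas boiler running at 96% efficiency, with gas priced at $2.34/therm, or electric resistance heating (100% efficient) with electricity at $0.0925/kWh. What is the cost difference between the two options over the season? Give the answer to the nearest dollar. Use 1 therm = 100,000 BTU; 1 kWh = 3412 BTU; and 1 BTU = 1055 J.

Heat load = 13400 MJ = 13,400,000,000 J / 1055 = 12,701,422 BTU
Gas: input = 12,701,422 / 0.96 = 13,230,648 BTU = 132.3 therm → 132.3 × $2.34 = $309.60
Electric: 12,701,422 BTU / 3412 = 3,723 kWh → × $0.0925 = $344.34
Difference = |$309.60 − $344.34| = $34.74 ≈ $35

$35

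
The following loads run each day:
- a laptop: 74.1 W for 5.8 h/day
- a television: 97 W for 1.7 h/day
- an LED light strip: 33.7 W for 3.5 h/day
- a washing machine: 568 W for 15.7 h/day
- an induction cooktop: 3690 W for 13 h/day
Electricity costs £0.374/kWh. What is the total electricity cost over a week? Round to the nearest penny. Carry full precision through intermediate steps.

laptop: 74.1 W × 5.8 h × 7 d = 3,008 Wh = 3.008 kWh
television: 97 W × 1.7 h × 7 d = 1,154 Wh = 1.154 kWh
LED light strip: 33.7 W × 3.5 h × 7 d = 826 Wh = 0.8257 kWh
washing machine: 568 W × 15.7 h × 7 d = 62,423 Wh = 62.42 kWh
induction cooktop: 3690 W × 13 h × 7 d = 335,790 Wh = 335.8 kWh
Total energy = 3.008 + 1.154 + 0.8257 + 62.42 + 335.8 = 403.2 kWh
Cost = 403.2 kWh × £0.374 = £150.80

£150.80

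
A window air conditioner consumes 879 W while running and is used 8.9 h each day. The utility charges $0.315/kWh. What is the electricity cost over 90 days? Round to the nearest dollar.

Energy = 879 W × 8.9 h/day × 90 days = 704,079 Wh = 704.1 kWh
Cost = 704.1 kWh × $0.315/kWh = $221.78 ≈ $222

$222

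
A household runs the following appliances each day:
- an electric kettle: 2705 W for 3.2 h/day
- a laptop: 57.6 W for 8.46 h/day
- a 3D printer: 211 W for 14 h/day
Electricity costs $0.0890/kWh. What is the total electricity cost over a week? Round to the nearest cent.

$7.54

electric kettle: 2705 W × 3.2 h × 7 d = 60,592 Wh = 60.59 kWh
laptop: 57.6 W × 8.46 h × 7 d = 3,411 Wh = 3.411 kWh
3D printer: 211 W × 14 h × 7 d = 20,678 Wh = 20.68 kWh
Total energy = 60.59 + 3.411 + 20.68 = 84.68 kWh
Cost = 84.68 kWh × $0.0890 = $7.54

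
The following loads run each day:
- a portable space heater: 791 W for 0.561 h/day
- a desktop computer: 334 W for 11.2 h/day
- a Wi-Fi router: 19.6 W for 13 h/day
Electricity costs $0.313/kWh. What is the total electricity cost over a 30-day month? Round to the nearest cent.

$41.69

portable space heater: 791 W × 0.561 h × 30 d = 13,313 Wh = 13.31 kWh
desktop computer: 334 W × 11.2 h × 30 d = 112,224 Wh = 112.2 kWh
Wi-Fi router: 19.6 W × 13 h × 30 d = 7,644 Wh = 7.644 kWh
Total energy = 13.31 + 112.2 + 7.644 = 133.2 kWh
Cost = 133.2 kWh × $0.313 = $41.69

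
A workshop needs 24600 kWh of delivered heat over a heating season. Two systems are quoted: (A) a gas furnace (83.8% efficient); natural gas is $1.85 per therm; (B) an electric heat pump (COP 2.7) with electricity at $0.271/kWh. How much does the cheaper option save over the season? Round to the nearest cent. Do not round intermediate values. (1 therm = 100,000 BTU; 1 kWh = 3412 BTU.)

Heat load = 24600 kWh × 3412 = 83,935,200 BTU
Gas: input = 83,935,200 / 0.838 = 100,161,337 BTU = 1,002 therm → 1,002 × $1.85 = $1,852.98
Heat pump: 83,935,200 BTU / 3412 = 24,600 kWh heat; / 2.7 = 9,111 kWh in → × $0.271 = $2,469.11
Difference = |$1,852.98 − $2,469.11| = $616.13

$616.13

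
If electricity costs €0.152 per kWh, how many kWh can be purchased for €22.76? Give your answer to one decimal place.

€22.76 / €0.152 per kWh = 149.7 kWh

149.7 kWh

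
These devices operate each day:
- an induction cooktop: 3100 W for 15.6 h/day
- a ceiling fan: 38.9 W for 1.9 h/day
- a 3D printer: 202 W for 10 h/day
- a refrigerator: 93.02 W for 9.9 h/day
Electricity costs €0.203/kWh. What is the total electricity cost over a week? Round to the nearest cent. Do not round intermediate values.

€73.00

induction cooktop: 3100 W × 15.6 h × 7 d = 338,520 Wh = 338.5 kWh
ceiling fan: 38.9 W × 1.9 h × 7 d = 517 Wh = 0.5174 kWh
3D printer: 202 W × 10 h × 7 d = 14,140 Wh = 14.14 kWh
refrigerator: 93.02 W × 9.9 h × 7 d = 6,446 Wh = 6.446 kWh
Total energy = 338.5 + 0.5174 + 14.14 + 6.446 = 359.6 kWh
Cost = 359.6 kWh × €0.203 = €73.00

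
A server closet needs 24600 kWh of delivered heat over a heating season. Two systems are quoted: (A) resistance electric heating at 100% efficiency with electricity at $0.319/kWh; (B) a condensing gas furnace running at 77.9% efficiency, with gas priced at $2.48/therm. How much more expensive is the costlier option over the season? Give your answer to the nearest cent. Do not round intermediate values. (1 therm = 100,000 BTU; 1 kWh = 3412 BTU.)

Heat load = 24600 kWh × 3412 = 83,935,200 BTU
Gas: input = 83,935,200 / 0.779 = 107,747,368 BTU = 1,077 therm → 1,077 × $2.48 = $2,672.13
Electric: 83,935,200 BTU / 3412 = 24,600 kWh → × $0.319 = $7,847.40
Difference = |$2,672.13 − $7,847.40| = $5,175.27

$5175.27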